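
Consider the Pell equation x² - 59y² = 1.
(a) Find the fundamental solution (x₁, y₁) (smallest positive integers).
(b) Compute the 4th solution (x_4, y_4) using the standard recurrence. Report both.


Step 1: Find the fundamental solution (x₁, y₁) of x² - 59y² = 1.
  Expand √59 as a continued fraction. a₀ = ⌊√59⌋ = 7; iterate m_{k+1} = d_k·a_k − m_k, d_{k+1} = (59 − m_{k+1}²)/d_k, a_{k+1} = ⌊(a₀ + m_{k+1})/d_{k+1}⌋ (starting m₀ = 0, d₀ = 1), with convergents p_k = a_k·p_{k-1} + p_{k-2}, q_k = a_k·q_{k-1} + q_{k-2} (p₋₁ = 1, q₋₁ = 0):
  k = 0: a₀ = 7; p₀/q₀ = 7/1; p₀² − 59·q₀² = 49 − 59 = -10.
  k = 1: m = 7, d = 10, a = ⌊(7 + 7)/10⌋ = 1; p/q = (1·7 + 1)/(1·1 + 0) = 8/1; p² − 59·q² = 64 − 59 = 5.
  k = 2: m = 3, d = 5, a = ⌊(7 + 3)/5⌋ = 2; p/q = (2·8 + 7)/(2·1 + 1) = 23/3; p² − 59·q² = 529 − 531 = -2.
  k = 3: m = 7, d = 2, a = ⌊(7 + 7)/2⌋ = 7; p/q = (7·23 + 8)/(7·3 + 1) = 169/22; p² − 59·q² = 28561 − 28556 = 5.
  k = 4: m = 7, d = 5, a = ⌊(7 + 7)/5⌋ = 2; p/q = (2·169 + 23)/(2·22 + 3) = 361/47; p² − 59·q² = 130321 − 130331 = -10.
  k = 5: m = 3, d = 10, a = ⌊(7 + 3)/10⌋ = 1; p/q = (1·361 + 169)/(1·47 + 22) = 530/69; p² − 59·q² = 280900 − 280899 = 1.
  The first convergent with p² − 59·q² = 1 gives the fundamental solution (x₁, y₁) = (530, 69).
Step 2: Apply the recurrence (x_{n+1}, y_{n+1}) = (x₁x_n + 59y₁y_n, x₁y_n + y₁x_n) repeatedly.
  From (x_1, y_1) = (530, 69): x_2 = 530·530 + 59·69·69 = 561799; y_2 = 530·69 + 69·530 = 73140.
  From (x_2, y_2) = (561799, 73140): x_3 = 530·561799 + 59·69·73140 = 595506410; y_3 = 530·73140 + 69·561799 = 77528331.
  From (x_3, y_3) = (595506410, 77528331): x_4 = 530·595506410 + 59·69·77528331 = 631236232801; y_4 = 530·77528331 + 69·595506410 = 82179957720.
Step 3: Verify x_4² - 59·y_4² = 398459181600798268305601 - 398459181600798268305600 = 1 (should be 1). ✓

(x_1, y_1) = (530, 69); (x_4, y_4) = (631236232801, 82179957720).


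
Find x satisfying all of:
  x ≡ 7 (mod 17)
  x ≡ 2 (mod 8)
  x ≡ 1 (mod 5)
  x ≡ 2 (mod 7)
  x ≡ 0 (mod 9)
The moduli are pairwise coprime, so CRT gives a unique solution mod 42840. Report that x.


Product of moduli M = 17 · 8 · 5 · 7 · 9 = 42840.
Merge one congruence at a time:
  Start: x ≡ 7 (mod 17).
  Combine with x ≡ 2 (mod 8); new modulus lcm = 136.
    Write x = 7 + 17·t and substitute into x ≡ 2 (mod 8): 17·t ≡ 2 − 7 = -5 (mod 8).
    Reduce coefficients mod 8: 1·t ≡ 3 (mod 8).
    So t ≡ 3 (mod 8).
    Then x = 7 + 17·3 = 58, valid modulo lcm(17, 8) = 136: x ≡ 58 (mod 136).
  Combine with x ≡ 1 (mod 5); new modulus lcm = 680.
    Write x = 58 + 136·t and substitute into x ≡ 1 (mod 5): 136·t ≡ 1 − 58 = -57 (mod 5).
    Reduce coefficients mod 5: 1·t ≡ 3 (mod 5).
    So t ≡ 3 (mod 5).
    Then x = 58 + 136·3 = 466, valid modulo lcm(136, 5) = 680: x ≡ 466 (mod 680).
  Combine with x ≡ 2 (mod 7); new modulus lcm = 4760.
    Write x = 466 + 680·t and substitute into x ≡ 2 (mod 7): 680·t ≡ 2 − 466 = -464 (mod 7).
    Reduce coefficients mod 7: 1·t ≡ 5 (mod 7).
    So t ≡ 5 (mod 7).
    Then x = 466 + 680·5 = 3866, valid modulo lcm(680, 7) = 4760: x ≡ 3866 (mod 4760).
  Combine with x ≡ 0 (mod 9); new modulus lcm = 42840.
    Write x = 3866 + 4760·t and substitute into x ≡ 0 (mod 9): 4760·t ≡ 0 − 3866 = -3866 (mod 9).
    Reduce coefficients mod 9: 8·t ≡ 4 (mod 9).
    The inverse of 8 mod 9 is 8 (since 8·8 = 64 = 7·9 + 1), so t ≡ 8·4 = 32 ≡ 5 (mod 9).
    Then x = 3866 + 4760·5 = 27666, valid modulo lcm(4760, 9) = 42840: x ≡ 27666 (mod 42840).
Verify against each original: 27666 mod 17 = 7, 27666 mod 8 = 2, 27666 mod 5 = 1, 27666 mod 7 = 2, 27666 mod 9 = 0.

x ≡ 27666 (mod 42840).


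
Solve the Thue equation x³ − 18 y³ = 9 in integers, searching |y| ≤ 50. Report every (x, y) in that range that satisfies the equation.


The equation is x³ - 18y³ = 9. For fixed y, x³ = 18·y³ + 9, so a solution requires the RHS to be a perfect cube.
Strategy: iterate y from -50 to 50, compute RHS = 18·y³ + 9, and check whether it is a (positive or negative) perfect cube.
Check small values of y:
  y = 0: RHS = 9 is not a perfect cube.
  y = 1: RHS = 27 = (3)³ ⇒ x = 3 works.
  y = -1: RHS = -9 is not a perfect cube.
  y = 2: RHS = 153 is not a perfect cube.
  y = -2: RHS = -135 is not a perfect cube.
  y = 3: RHS = 495 is not a perfect cube.
  y = -3: RHS = -477 is not a perfect cube.
Continuing the search up to |y| = 50 finds no further solutions beyond those listed.
Collected solutions: (3, 1).

Solutions (with |y| ≤ 50): (3, 1).


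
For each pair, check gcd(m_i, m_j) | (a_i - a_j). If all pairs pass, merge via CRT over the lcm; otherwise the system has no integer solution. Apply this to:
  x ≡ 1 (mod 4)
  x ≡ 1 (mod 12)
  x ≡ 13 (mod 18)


Moduli 4, 12, 18 are not pairwise coprime, so CRT works modulo lcm(m_i) when all pairwise compatibility conditions hold.
Pairwise compatibility: gcd(m_i, m_j) must divide a_i - a_j for every pair.
Merge one congruence at a time:
  Start: x ≡ 1 (mod 4).
  Combine with x ≡ 1 (mod 12): gcd(4, 12) = 4; 1 - 1 = 0, which IS divisible by 4, so compatible.
    Write x = 1 + 4·t and substitute into x ≡ 1 (mod 12): 4·t ≡ 1 − 1 = 0 (mod 12).
    Divide the congruence (and modulus) by g = 4: 1·t ≡ 0 (mod 3).
    So t ≡ 0 (mod 3).
    Then x = 1 + 4·0 = 1, valid modulo lcm(4, 12) = 12: x ≡ 1 (mod 12).
  Combine with x ≡ 13 (mod 18): gcd(12, 18) = 6; 13 - 1 = 12, which IS divisible by 6, so compatible.
    Write x = 1 + 12·t and substitute into x ≡ 13 (mod 18): 12·t ≡ 13 − 1 = 12 (mod 18).
    Divide the congruence (and modulus) by g = 6: 2·t ≡ 2 (mod 3).
    The inverse of 2 mod 3 is 2 (since 2·2 = 4 = 1·3 + 1), so t ≡ 2·2 = 4 ≡ 1 (mod 3).
    Then x = 1 + 12·1 = 13, valid modulo lcm(12, 18) = 36: x ≡ 13 (mod 36).
Verify: 13 mod 4 = 1, 13 mod 12 = 1, 13 mod 18 = 13.

x ≡ 13 (mod 36).


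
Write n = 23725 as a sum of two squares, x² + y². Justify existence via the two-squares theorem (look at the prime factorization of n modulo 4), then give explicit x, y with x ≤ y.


Step 1: Factor n = 23725 = 5^2 · 13 · 73.
Step 2: Check the mod-4 condition on each prime factor: 5 ≡ 1 (mod 4), exponent 2; 13 ≡ 1 (mod 4), exponent 1; 73 ≡ 1 (mod 4), exponent 1.
All primes ≡ 3 (mod 4) appear to even exponent (or don't appear), so by the two-squares theorem n IS expressible as a sum of two squares.
Step 3: Build a representation. Group n = k² · m with k = 5 and m = 13 · 73 = 949 (a product of primes ≡ 1 (mod 4)); a representation of m scales to one of n via (k·x)² + (k·y)² = k²(x² + y²). Each prime p ≡ 1 (mod 4) is itself a sum of two squares; find a² by testing p − a² for a perfect square:
  13: 13 − 1² = 12, 13 − 2² = 9 = 3² ⇒ 13 = 2² + 3².
  73: 73 − 1² = 72, 73 − 2² = 69, 73 − 3² = 64 = 8² ⇒ 73 = 3² + 8².
  Combine using the Brahmagupta–Fibonacci identity (a² + b²)(c² + d²) = (ac − bd)² + (ad + bc)² = (ac + bd)² + (ad − bc)²:
  13 · 73 = 949: from (2² + 3²)(3² + 8²), take (2·3 − 3·8, 2·8 + 3·3) = (6 − 24, 16 + 9) = (-18, 25); dropping signs (only squares matter) gives (18, 25); check 18² + 25² = 324 + 625 = 949 ✓.
  Scale by k = 5: (5·18, 5·25) = (90, 125).
Step 4: Order so x ≤ y and verify: 90² + 125² = 8100 + 15625 = 23725 = n. ✓

n = 23725 = 90² + 125² (one valid representation with x ≤ y).


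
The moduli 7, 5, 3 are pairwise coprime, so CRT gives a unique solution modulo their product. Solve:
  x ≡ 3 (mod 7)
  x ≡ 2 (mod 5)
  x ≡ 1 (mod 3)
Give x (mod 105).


Moduli 7, 5, 3 are pairwise coprime; by CRT there is a unique solution modulo M = 7 · 5 · 3 = 105.
Solve pairwise, accumulating the modulus:
  Start with x ≡ 3 (mod 7).
  Combine with x ≡ 2 (mod 5): since gcd(7, 5) = 1, we get a unique residue mod 35.
    Write x = 3 + 7·t and substitute into x ≡ 2 (mod 5): 7·t ≡ 2 − 3 = -1 (mod 5).
    Reduce coefficients mod 5: 2·t ≡ 4 (mod 5).
    The inverse of 2 mod 5 is 3 (since 2·3 = 6 = 1·5 + 1), so t ≡ 3·4 = 12 ≡ 2 (mod 5).
    Then x = 3 + 7·2 = 17, valid modulo lcm(7, 5) = 35: x ≡ 17 (mod 35).
  Combine with x ≡ 1 (mod 3): since gcd(35, 3) = 1, we get a unique residue mod 105.
    Write x = 17 + 35·t and substitute into x ≡ 1 (mod 3): 35·t ≡ 1 − 17 = -16 (mod 3).
    Reduce coefficients mod 3: 2·t ≡ 2 (mod 3).
    The inverse of 2 mod 3 is 2 (since 2·2 = 4 = 1·3 + 1), so t ≡ 2·2 = 4 ≡ 1 (mod 3).
    Then x = 17 + 35·1 = 52, valid modulo lcm(35, 3) = 105: x ≡ 52 (mod 105).
Verify: 52 mod 7 = 3 ✓, 52 mod 5 = 2 ✓, 52 mod 3 = 1 ✓.

x ≡ 52 (mod 105).


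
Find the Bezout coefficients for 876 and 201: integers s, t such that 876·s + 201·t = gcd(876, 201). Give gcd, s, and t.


Euclidean algorithm on (876, 201) — divide until remainder is 0:
  876 = 4 · 201 + 72
  201 = 2 · 72 + 57
  72 = 1 · 57 + 15
  57 = 3 · 15 + 12
  15 = 1 · 12 + 3
  12 = 4 · 3 + 0
gcd(876, 201) = 3.
Track Bezout coefficients alongside the remainders: start with r₀ = 876 = a·1 + b·0 (s = 1, t = 0) and r₁ = 201 = a·0 + b·1 (s = 0, t = 1); each new remainder r_{k+1} = r_{k-1} − q_k·r_k inherits s_{k+1} = s_{k-1} − q_k·s_k, t_{k+1} = t_{k-1} − q_k·t_k, so r_k = a·s_k + b·t_k at every step:
  q = 4: r = 72, s = 1 − 4·0 = 1, t = 0 − 4·1 = -4  (check: 876·1 + 201·(-4) = 72)
  q = 2: r = 57, s = 0 − 2·1 = -2, t = 1 − 2·(-4) = 9  (check: 876·(-2) + 201·9 = 57)
  q = 1: r = 15, s = 1 − 1·(-2) = 3, t = -4 − 1·9 = -13  (check: 876·3 + 201·(-13) = 15)
  q = 3: r = 12, s = -2 − 3·3 = -11, t = 9 − 3·(-13) = 48  (check: 876·(-11) + 201·48 = 12)
  q = 1: r = 3, s = 3 − 1·(-11) = 14, t = -13 − 1·48 = -61  (check: 876·14 + 201·(-61) = 3)
The row with r = 3 (the gcd) gives the Bezout coefficients s = 14, t = -61.
Result: 876 · (14) + 201 · (-61) = 3.

gcd(876, 201) = 3; s = 14, t = -61 (check: 876·14 + 201·(-61) = 3).


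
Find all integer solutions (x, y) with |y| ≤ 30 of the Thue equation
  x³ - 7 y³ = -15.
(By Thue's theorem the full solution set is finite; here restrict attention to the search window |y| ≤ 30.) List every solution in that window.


The equation is x³ - 7y³ = -15. For fixed y, x³ = 7·y³ − 15, so a solution requires the RHS to be a perfect cube.
Strategy: iterate y from -30 to 30, compute RHS = 7·y³ − 15, and check whether it is a (positive or negative) perfect cube.
Check small values of y:
  y = 0: RHS = -15 is not a perfect cube.
  y = 1: RHS = -8 = (-2)³ ⇒ x = -2 works.
  y = -1: RHS = -22 is not a perfect cube.
  y = 2: RHS = 41 is not a perfect cube.
  y = -2: RHS = -71 is not a perfect cube.
  y = 3: RHS = 174 is not a perfect cube.
  y = -3: RHS = -204 is not a perfect cube.
Continuing, at y = -23: RHS = -85184 = (-44)³ ⇒ x = -44 works.
Searching the remaining y in |y| ≤ 30 finds no further solutions.
Collected solutions: (-2, 1), (-44, -23).

Solutions (with |y| ≤ 30): (-2, 1), (-44, -23).


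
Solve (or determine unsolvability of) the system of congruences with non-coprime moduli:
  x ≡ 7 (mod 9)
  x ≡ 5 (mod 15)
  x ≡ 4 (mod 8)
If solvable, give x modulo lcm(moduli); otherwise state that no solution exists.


Moduli 9, 15, 8 are not pairwise coprime, so CRT works modulo lcm(m_i) when all pairwise compatibility conditions hold.
Pairwise compatibility: gcd(m_i, m_j) must divide a_i - a_j for every pair.
Merge one congruence at a time:
  Start: x ≡ 7 (mod 9).
  Combine with x ≡ 5 (mod 15): gcd(9, 15) = 3, and 5 - 7 = -2 is NOT divisible by 3.
    ⇒ system is inconsistent (no integer solution).

No solution (the system is inconsistent).


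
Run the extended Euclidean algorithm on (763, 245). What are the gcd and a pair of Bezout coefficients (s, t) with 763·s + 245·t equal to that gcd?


Euclidean algorithm on (763, 245) — divide until remainder is 0:
  763 = 3 · 245 + 28
  245 = 8 · 28 + 21
  28 = 1 · 21 + 7
  21 = 3 · 7 + 0
gcd(763, 245) = 7.
Track Bezout coefficients alongside the remainders: start with r₀ = 763 = a·1 + b·0 (s = 1, t = 0) and r₁ = 245 = a·0 + b·1 (s = 0, t = 1); each new remainder r_{k+1} = r_{k-1} − q_k·r_k inherits s_{k+1} = s_{k-1} − q_k·s_k, t_{k+1} = t_{k-1} − q_k·t_k, so r_k = a·s_k + b·t_k at every step:
  q = 3: r = 28, s = 1 − 3·0 = 1, t = 0 − 3·1 = -3  (check: 763·1 + 245·(-3) = 28)
  q = 8: r = 21, s = 0 − 8·1 = -8, t = 1 − 8·(-3) = 25  (check: 763·(-8) + 245·25 = 21)
  q = 1: r = 7, s = 1 − 1·(-8) = 9, t = -3 − 1·25 = -28  (check: 763·9 + 245·(-28) = 7)
The row with r = 7 (the gcd) gives the Bezout coefficients s = 9, t = -28.
Result: 763 · (9) + 245 · (-28) = 7.

gcd(763, 245) = 7; s = 9, t = -28 (check: 763·9 + 245·(-28) = 7).


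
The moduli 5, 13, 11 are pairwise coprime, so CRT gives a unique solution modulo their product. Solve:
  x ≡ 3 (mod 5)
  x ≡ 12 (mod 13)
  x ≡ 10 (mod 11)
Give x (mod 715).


Moduli 5, 13, 11 are pairwise coprime; by CRT there is a unique solution modulo M = 5 · 13 · 11 = 715.
Solve pairwise, accumulating the modulus:
  Start with x ≡ 3 (mod 5).
  Combine with x ≡ 12 (mod 13): since gcd(5, 13) = 1, we get a unique residue mod 65.
    Write x = 3 + 5·t and substitute into x ≡ 12 (mod 13): 5·t ≡ 12 − 3 = 9 (mod 13).
    The inverse of 5 mod 13 is 8 (since 5·8 = 40 = 3·13 + 1), so t ≡ 8·9 = 72 ≡ 7 (mod 13).
    Then x = 3 + 5·7 = 38, valid modulo lcm(5, 13) = 65: x ≡ 38 (mod 65).
  Combine with x ≡ 10 (mod 11): since gcd(65, 11) = 1, we get a unique residue mod 715.
    Write x = 38 + 65·t and substitute into x ≡ 10 (mod 11): 65·t ≡ 10 − 38 = -28 (mod 11).
    Reduce coefficients mod 11: 10·t ≡ 5 (mod 11).
    The inverse of 10 mod 11 is 10 (since 10·10 = 100 = 9·11 + 1), so t ≡ 10·5 = 50 ≡ 6 (mod 11).
    Then x = 38 + 65·6 = 428, valid modulo lcm(65, 11) = 715: x ≡ 428 (mod 715).
Verify: 428 mod 5 = 3 ✓, 428 mod 13 = 12 ✓, 428 mod 11 = 10 ✓.

x ≡ 428 (mod 715).


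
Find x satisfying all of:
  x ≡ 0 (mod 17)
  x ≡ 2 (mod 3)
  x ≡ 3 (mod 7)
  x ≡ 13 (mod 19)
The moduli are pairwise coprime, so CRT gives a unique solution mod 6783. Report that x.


Product of moduli M = 17 · 3 · 7 · 19 = 6783.
Merge one congruence at a time:
  Start: x ≡ 0 (mod 17).
  Combine with x ≡ 2 (mod 3); new modulus lcm = 51.
    Write x = 0 + 17·t and substitute into x ≡ 2 (mod 3): 17·t ≡ 2 − 0 = 2 (mod 3).
    Reduce coefficients mod 3: 2·t ≡ 2 (mod 3).
    The inverse of 2 mod 3 is 2 (since 2·2 = 4 = 1·3 + 1), so t ≡ 2·2 = 4 ≡ 1 (mod 3).
    Then x = 0 + 17·1 = 17, valid modulo lcm(17, 3) = 51: x ≡ 17 (mod 51).
  Combine with x ≡ 3 (mod 7); new modulus lcm = 357.
    Write x = 17 + 51·t and substitute into x ≡ 3 (mod 7): 51·t ≡ 3 − 17 = -14 (mod 7).
    Reduce coefficients mod 7: 2·t ≡ 0 (mod 7).
    The inverse of 2 mod 7 is 4 (since 2·4 = 8 = 1·7 + 1), so t ≡ 4·0 = 0 ≡ 0 (mod 7).
    Then x = 17 + 51·0 = 17, valid modulo lcm(51, 7) = 357: x ≡ 17 (mod 357).
  Combine with x ≡ 13 (mod 19); new modulus lcm = 6783.
    Write x = 17 + 357·t and substitute into x ≡ 13 (mod 19): 357·t ≡ 13 − 17 = -4 (mod 19).
    Reduce coefficients mod 19: 15·t ≡ 15 (mod 19).
    The inverse of 15 mod 19 is 14 (since 15·14 = 210 = 11·19 + 1), so t ≡ 14·15 = 210 ≡ 1 (mod 19).
    Then x = 17 + 357·1 = 374, valid modulo lcm(357, 19) = 6783: x ≡ 374 (mod 6783).
Verify against each original: 374 mod 17 = 0, 374 mod 3 = 2, 374 mod 7 = 3, 374 mod 19 = 13.

x ≡ 374 (mod 6783).


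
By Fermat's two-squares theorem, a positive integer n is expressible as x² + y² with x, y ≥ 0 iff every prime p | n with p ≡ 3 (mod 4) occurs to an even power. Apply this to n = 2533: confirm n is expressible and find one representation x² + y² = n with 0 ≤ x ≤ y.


Step 1: Factor n = 2533 = 17 · 149.
Step 2: Check the mod-4 condition on each prime factor: 17 ≡ 1 (mod 4), exponent 1; 149 ≡ 1 (mod 4), exponent 1.
All primes ≡ 3 (mod 4) appear to even exponent (or don't appear), so by the two-squares theorem n IS expressible as a sum of two squares.
Step 3: Build a representation. Here n = 17 · 149 is a product of primes ≡ 1 (mod 4). Each prime p ≡ 1 (mod 4) is itself a sum of two squares; find a² by testing p − a² for a perfect square:
  17: 17 − 1² = 16 = 4² ⇒ 17 = 1² + 4².
  149: 149 − 1² = 148, 149 − 2² = 145, 149 − 3² = 140, 149 − 4² = 133, 149 − 5² = 124, 149 − 6² = 113, 149 − 7² = 100 = 10² ⇒ 149 = 7² + 10².
  Combine using the Brahmagupta–Fibonacci identity (a² + b²)(c² + d²) = (ac − bd)² + (ad + bc)² = (ac + bd)² + (ad − bc)²:
  17 · 149 = 2533: from (1² + 4²)(7² + 10²), take (1·7 − 4·10, 1·10 + 4·7) = (7 − 40, 10 + 28) = (-33, 38); dropping signs (only squares matter) gives (33, 38); check 33² + 38² = 1089 + 1444 = 2533 ✓.
Step 4: Order so x ≤ y and verify: 33² + 38² = 1089 + 1444 = 2533 = n. ✓

n = 2533 = 33² + 38² (one valid representation with x ≤ y).


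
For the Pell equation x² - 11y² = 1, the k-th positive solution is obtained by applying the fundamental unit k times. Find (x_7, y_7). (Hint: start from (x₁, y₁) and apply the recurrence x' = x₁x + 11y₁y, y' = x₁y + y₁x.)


Step 1: Find the fundamental solution (x₁, y₁) of x² - 11y² = 1.
  Expand √11 as a continued fraction. a₀ = ⌊√11⌋ = 3; iterate m_{k+1} = d_k·a_k − m_k, d_{k+1} = (11 − m_{k+1}²)/d_k, a_{k+1} = ⌊(a₀ + m_{k+1})/d_{k+1}⌋ (starting m₀ = 0, d₀ = 1), with convergents p_k = a_k·p_{k-1} + p_{k-2}, q_k = a_k·q_{k-1} + q_{k-2} (p₋₁ = 1, q₋₁ = 0):
  k = 0: a₀ = 3; p₀/q₀ = 3/1; p₀² − 11·q₀² = 9 − 11 = -2.
  k = 1: m = 3, d = 2, a = ⌊(3 + 3)/2⌋ = 3; p/q = (3·3 + 1)/(3·1 + 0) = 10/3; p² − 11·q² = 100 − 99 = 1.
  The first convergent with p² − 11·q² = 1 gives the fundamental solution (x₁, y₁) = (10, 3).
Step 2: Apply the recurrence (x_{n+1}, y_{n+1}) = (x₁x_n + 11y₁y_n, x₁y_n + y₁x_n) repeatedly.
  From (x_1, y_1) = (10, 3): x_2 = 10·10 + 11·3·3 = 199; y_2 = 10·3 + 3·10 = 60.
  From (x_2, y_2) = (199, 60): x_3 = 10·199 + 11·3·60 = 3970; y_3 = 10·60 + 3·199 = 1197.
  From (x_3, y_3) = (3970, 1197): x_4 = 10·3970 + 11·3·1197 = 79201; y_4 = 10·1197 + 3·3970 = 23880.
  From (x_4, y_4) = (79201, 23880): x_5 = 10·79201 + 11·3·23880 = 1580050; y_5 = 10·23880 + 3·79201 = 476403.
  From (x_5, y_5) = (1580050, 476403): x_6 = 10·1580050 + 11·3·476403 = 31521799; y_6 = 10·476403 + 3·1580050 = 9504180.
  From (x_6, y_6) = (31521799, 9504180): x_7 = 10·31521799 + 11·3·9504180 = 628855930; y_7 = 10·9504180 + 3·31521799 = 189607197.
Step 3: Verify x_7² - 11·y_7² = 395459780696164900 - 395459780696164899 = 1 (should be 1). ✓

(x_1, y_1) = (10, 3); (x_7, y_7) = (628855930, 189607197).


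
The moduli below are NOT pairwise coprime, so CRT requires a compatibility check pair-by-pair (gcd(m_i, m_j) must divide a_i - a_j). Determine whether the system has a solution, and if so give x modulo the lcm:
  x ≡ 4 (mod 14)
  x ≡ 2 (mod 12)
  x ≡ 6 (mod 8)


Moduli 14, 12, 8 are not pairwise coprime, so CRT works modulo lcm(m_i) when all pairwise compatibility conditions hold.
Pairwise compatibility: gcd(m_i, m_j) must divide a_i - a_j for every pair.
Merge one congruence at a time:
  Start: x ≡ 4 (mod 14).
  Combine with x ≡ 2 (mod 12): gcd(14, 12) = 2; 2 - 4 = -2, which IS divisible by 2, so compatible.
    Write x = 4 + 14·t and substitute into x ≡ 2 (mod 12): 14·t ≡ 2 − 4 = -2 (mod 12).
    Divide the congruence (and modulus) by g = 2: 7·t ≡ -1 (mod 6).
    Reduce coefficients mod 6: 1·t ≡ 5 (mod 6).
    So t ≡ 5 (mod 6).
    Then x = 4 + 14·5 = 74, valid modulo lcm(14, 12) = 84: x ≡ 74 (mod 84).
  Combine with x ≡ 6 (mod 8): gcd(84, 8) = 4; 6 - 74 = -68, which IS divisible by 4, so compatible.
    Write x = 74 + 84·t and substitute into x ≡ 6 (mod 8): 84·t ≡ 6 − 74 = -68 (mod 8).
    Divide the congruence (and modulus) by g = 4: 21·t ≡ -17 (mod 2).
    Reduce coefficients mod 2: 1·t ≡ 1 (mod 2).
    So t ≡ 1 (mod 2).
    Then x = 74 + 84·1 = 158, valid modulo lcm(84, 8) = 168: x ≡ 158 (mod 168).
Verify: 158 mod 14 = 4, 158 mod 12 = 2, 158 mod 8 = 6.

x ≡ 158 (mod 168).


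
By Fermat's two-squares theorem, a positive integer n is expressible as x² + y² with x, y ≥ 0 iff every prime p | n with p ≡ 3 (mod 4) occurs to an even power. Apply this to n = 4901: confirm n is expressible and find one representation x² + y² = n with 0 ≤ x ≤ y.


Step 1: Factor n = 4901 = 13^2 · 29.
Step 2: Check the mod-4 condition on each prime factor: 13 ≡ 1 (mod 4), exponent 2; 29 ≡ 1 (mod 4), exponent 1.
All primes ≡ 3 (mod 4) appear to even exponent (or don't appear), so by the two-squares theorem n IS expressible as a sum of two squares.
Step 3: Build a representation. Here n = 13 · 13 · 29 is a product of primes ≡ 1 (mod 4). Each prime p ≡ 1 (mod 4) is itself a sum of two squares; find a² by testing p − a² for a perfect square:
  13: 13 − 1² = 12, 13 − 2² = 9 = 3² ⇒ 13 = 2² + 3².
  29: 29 − 1² = 28, 29 − 2² = 25 = 5² ⇒ 29 = 2² + 5².
  Combine using the Brahmagupta–Fibonacci identity (a² + b²)(c² + d²) = (ac − bd)² + (ad + bc)² = (ac + bd)² + (ad − bc)²:
  13 · 13 = 169: from (2² + 3²)(2² + 3²), take (2·2 − 3·3, 2·3 + 3·2) = (4 − 9, 6 + 6) = (-5, 12); dropping signs (only squares matter) gives (5, 12); check 5² + 12² = 25 + 144 = 169 ✓.
  169 · 29 = 4901: from (5² + 12²)(2² + 5²), take (5·2 − 12·5, 5·5 + 12·2) = (10 − 60, 25 + 24) = (-50, 49); dropping signs (only squares matter) gives (50, 49); check 50² + 49² = 2500 + 2401 = 4901 ✓.
Step 4: Order so x ≤ y and verify: 49² + 50² = 2401 + 2500 = 4901 = n. ✓

n = 4901 = 49² + 50² (one valid representation with x ≤ y).


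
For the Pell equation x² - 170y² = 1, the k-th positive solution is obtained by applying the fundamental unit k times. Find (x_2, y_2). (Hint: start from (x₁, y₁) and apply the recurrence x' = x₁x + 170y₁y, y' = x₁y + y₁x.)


Step 1: Find the fundamental solution (x₁, y₁) of x² - 170y² = 1.
  Expand √170 as a continued fraction. a₀ = ⌊√170⌋ = 13; iterate m_{k+1} = d_k·a_k − m_k, d_{k+1} = (170 − m_{k+1}²)/d_k, a_{k+1} = ⌊(a₀ + m_{k+1})/d_{k+1}⌋ (starting m₀ = 0, d₀ = 1), with convergents p_k = a_k·p_{k-1} + p_{k-2}, q_k = a_k·q_{k-1} + q_{k-2} (p₋₁ = 1, q₋₁ = 0):
  k = 0: a₀ = 13; p₀/q₀ = 13/1; p₀² − 170·q₀² = 169 − 170 = -1.
  k = 1: m = 13, d = 1, a = ⌊(13 + 13)/1⌋ = 26; p/q = (26·13 + 1)/(26·1 + 0) = 339/26; p² − 170·q² = 114921 − 114920 = 1.
  The first convergent with p² − 170·q² = 1 gives the fundamental solution (x₁, y₁) = (339, 26).
Step 2: Apply the recurrence (x_{n+1}, y_{n+1}) = (x₁x_n + 170y₁y_n, x₁y_n + y₁x_n) repeatedly.
  From (x_1, y_1) = (339, 26): x_2 = 339·339 + 170·26·26 = 229841; y_2 = 339·26 + 26·339 = 17628.
Step 3: Verify x_2² - 170·y_2² = 52826885281 - 52826885280 = 1 (should be 1). ✓

(x_1, y_1) = (339, 26); (x_2, y_2) = (229841, 17628).


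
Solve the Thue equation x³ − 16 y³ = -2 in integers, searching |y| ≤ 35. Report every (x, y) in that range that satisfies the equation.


The equation is x³ - 16y³ = -2. For fixed y, x³ = 16·y³ − 2, so a solution requires the RHS to be a perfect cube.
Strategy: iterate y from -35 to 35, compute RHS = 16·y³ − 2, and check whether it is a (positive or negative) perfect cube.
Check small values of y:
  y = 0: RHS = -2 is not a perfect cube.
  y = 1: RHS = 14 is not a perfect cube.
  y = -1: RHS = -18 is not a perfect cube.
  y = 2: RHS = 126 is not a perfect cube.
  y = -2: RHS = -130 is not a perfect cube.
  y = 3: RHS = 430 is not a perfect cube.
  y = -3: RHS = -434 is not a perfect cube.
Continuing the search up to |y| = 35 finds no solutions either.
No (x, y) in the scanned range satisfies the equation.

No integer solutions with |y| ≤ 35.


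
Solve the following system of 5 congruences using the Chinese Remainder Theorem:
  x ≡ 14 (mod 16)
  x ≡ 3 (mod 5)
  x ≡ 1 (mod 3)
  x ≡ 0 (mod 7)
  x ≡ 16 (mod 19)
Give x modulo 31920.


Product of moduli M = 16 · 5 · 3 · 7 · 19 = 31920.
Merge one congruence at a time:
  Start: x ≡ 14 (mod 16).
  Combine with x ≡ 3 (mod 5); new modulus lcm = 80.
    Write x = 14 + 16·t and substitute into x ≡ 3 (mod 5): 16·t ≡ 3 − 14 = -11 (mod 5).
    Reduce coefficients mod 5: 1·t ≡ 4 (mod 5).
    So t ≡ 4 (mod 5).
    Then x = 14 + 16·4 = 78, valid modulo lcm(16, 5) = 80: x ≡ 78 (mod 80).
  Combine with x ≡ 1 (mod 3); new modulus lcm = 240.
    Write x = 78 + 80·t and substitute into x ≡ 1 (mod 3): 80·t ≡ 1 − 78 = -77 (mod 3).
    Reduce coefficients mod 3: 2·t ≡ 1 (mod 3).
    The inverse of 2 mod 3 is 2 (since 2·2 = 4 = 1·3 + 1), so t ≡ 2·1 = 2 ≡ 2 (mod 3).
    Then x = 78 + 80·2 = 238, valid modulo lcm(80, 3) = 240: x ≡ 238 (mod 240).
  Combine with x ≡ 0 (mod 7); new modulus lcm = 1680.
    Write x = 238 + 240·t and substitute into x ≡ 0 (mod 7): 240·t ≡ 0 − 238 = -238 (mod 7).
    Reduce coefficients mod 7: 2·t ≡ 0 (mod 7).
    The inverse of 2 mod 7 is 4 (since 2·4 = 8 = 1·7 + 1), so t ≡ 4·0 = 0 ≡ 0 (mod 7).
    Then x = 238 + 240·0 = 238, valid modulo lcm(240, 7) = 1680: x ≡ 238 (mod 1680).
  Combine with x ≡ 16 (mod 19); new modulus lcm = 31920.
    Write x = 238 + 1680·t and substitute into x ≡ 16 (mod 19): 1680·t ≡ 16 − 238 = -222 (mod 19).
    Reduce coefficients mod 19: 8·t ≡ 6 (mod 19).
    The inverse of 8 mod 19 is 12 (since 8·12 = 96 = 5·19 + 1), so t ≡ 12·6 = 72 ≡ 15 (mod 19).
    Then x = 238 + 1680·15 = 25438, valid modulo lcm(1680, 19) = 31920: x ≡ 25438 (mod 31920).
Verify against each original: 25438 mod 16 = 14, 25438 mod 5 = 3, 25438 mod 3 = 1, 25438 mod 7 = 0, 25438 mod 19 = 16.

x ≡ 25438 (mod 31920).


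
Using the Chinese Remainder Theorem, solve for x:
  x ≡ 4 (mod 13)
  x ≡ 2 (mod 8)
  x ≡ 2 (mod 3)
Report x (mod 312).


Moduli 13, 8, 3 are pairwise coprime; by CRT there is a unique solution modulo M = 13 · 8 · 3 = 312.
Solve pairwise, accumulating the modulus:
  Start with x ≡ 4 (mod 13).
  Combine with x ≡ 2 (mod 8): since gcd(13, 8) = 1, we get a unique residue mod 104.
    Write x = 4 + 13·t and substitute into x ≡ 2 (mod 8): 13·t ≡ 2 − 4 = -2 (mod 8).
    Reduce coefficients mod 8: 5·t ≡ 6 (mod 8).
    The inverse of 5 mod 8 is 5 (since 5·5 = 25 = 3·8 + 1), so t ≡ 5·6 = 30 ≡ 6 (mod 8).
    Then x = 4 + 13·6 = 82, valid modulo lcm(13, 8) = 104: x ≡ 82 (mod 104).
  Combine with x ≡ 2 (mod 3): since gcd(104, 3) = 1, we get a unique residue mod 312.
    Write x = 82 + 104·t and substitute into x ≡ 2 (mod 3): 104·t ≡ 2 − 82 = -80 (mod 3).
    Reduce coefficients mod 3: 2·t ≡ 1 (mod 3).
    The inverse of 2 mod 3 is 2 (since 2·2 = 4 = 1·3 + 1), so t ≡ 2·1 = 2 ≡ 2 (mod 3).
    Then x = 82 + 104·2 = 290, valid modulo lcm(104, 3) = 312: x ≡ 290 (mod 312).
Verify: 290 mod 13 = 4 ✓, 290 mod 8 = 2 ✓, 290 mod 3 = 2 ✓.

x ≡ 290 (mod 312).


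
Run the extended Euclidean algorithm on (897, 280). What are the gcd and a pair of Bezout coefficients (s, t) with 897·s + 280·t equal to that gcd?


Euclidean algorithm on (897, 280) — divide until remainder is 0:
  897 = 3 · 280 + 57
  280 = 4 · 57 + 52
  57 = 1 · 52 + 5
  52 = 10 · 5 + 2
  5 = 2 · 2 + 1
  2 = 2 · 1 + 0
gcd(897, 280) = 1.
Track Bezout coefficients alongside the remainders: start with r₀ = 897 = a·1 + b·0 (s = 1, t = 0) and r₁ = 280 = a·0 + b·1 (s = 0, t = 1); each new remainder r_{k+1} = r_{k-1} − q_k·r_k inherits s_{k+1} = s_{k-1} − q_k·s_k, t_{k+1} = t_{k-1} − q_k·t_k, so r_k = a·s_k + b·t_k at every step:
  q = 3: r = 57, s = 1 − 3·0 = 1, t = 0 − 3·1 = -3  (check: 897·1 + 280·(-3) = 57)
  q = 4: r = 52, s = 0 − 4·1 = -4, t = 1 − 4·(-3) = 13  (check: 897·(-4) + 280·13 = 52)
  q = 1: r = 5, s = 1 − 1·(-4) = 5, t = -3 − 1·13 = -16  (check: 897·5 + 280·(-16) = 5)
  q = 10: r = 2, s = -4 − 10·5 = -54, t = 13 − 10·(-16) = 173  (check: 897·(-54) + 280·173 = 2)
  q = 2: r = 1, s = 5 − 2·(-54) = 113, t = -16 − 2·173 = -362  (check: 897·113 + 280·(-362) = 1)
The row with r = 1 (the gcd) gives the Bezout coefficients s = 113, t = -362.
Result: 897 · (113) + 280 · (-362) = 1.

gcd(897, 280) = 1; s = 113, t = -362 (check: 897·113 + 280·(-362) = 1).


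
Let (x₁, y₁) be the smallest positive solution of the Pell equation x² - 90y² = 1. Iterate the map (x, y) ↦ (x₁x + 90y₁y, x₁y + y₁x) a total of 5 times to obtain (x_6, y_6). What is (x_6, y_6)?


Step 1: Find the fundamental solution (x₁, y₁) of x² - 90y² = 1.
  Expand √90 as a continued fraction. a₀ = ⌊√90⌋ = 9; iterate m_{k+1} = d_k·a_k − m_k, d_{k+1} = (90 − m_{k+1}²)/d_k, a_{k+1} = ⌊(a₀ + m_{k+1})/d_{k+1}⌋ (starting m₀ = 0, d₀ = 1), with convergents p_k = a_k·p_{k-1} + p_{k-2}, q_k = a_k·q_{k-1} + q_{k-2} (p₋₁ = 1, q₋₁ = 0):
  k = 0: a₀ = 9; p₀/q₀ = 9/1; p₀² − 90·q₀² = 81 − 90 = -9.
  k = 1: m = 9, d = 9, a = ⌊(9 + 9)/9⌋ = 2; p/q = (2·9 + 1)/(2·1 + 0) = 19/2; p² − 90·q² = 361 − 360 = 1.
  The first convergent with p² − 90·q² = 1 gives the fundamental solution (x₁, y₁) = (19, 2).
Step 2: Apply the recurrence (x_{n+1}, y_{n+1}) = (x₁x_n + 90y₁y_n, x₁y_n + y₁x_n) repeatedly.
  From (x_1, y_1) = (19, 2): x_2 = 19·19 + 90·2·2 = 721; y_2 = 19·2 + 2·19 = 76.
  From (x_2, y_2) = (721, 76): x_3 = 19·721 + 90·2·76 = 27379; y_3 = 19·76 + 2·721 = 2886.
  From (x_3, y_3) = (27379, 2886): x_4 = 19·27379 + 90·2·2886 = 1039681; y_4 = 19·2886 + 2·27379 = 109592.
  From (x_4, y_4) = (1039681, 109592): x_5 = 19·1039681 + 90·2·109592 = 39480499; y_5 = 19·109592 + 2·1039681 = 4161610.
  From (x_5, y_5) = (39480499, 4161610): x_6 = 19·39480499 + 90·2·4161610 = 1499219281; y_6 = 19·4161610 + 2·39480499 = 158031588.
Step 3: Verify x_6² - 90·y_6² = 2247658452522156961 - 2247658452522156960 = 1 (should be 1). ✓

(x_1, y_1) = (19, 2); (x_6, y_6) = (1499219281, 158031588).


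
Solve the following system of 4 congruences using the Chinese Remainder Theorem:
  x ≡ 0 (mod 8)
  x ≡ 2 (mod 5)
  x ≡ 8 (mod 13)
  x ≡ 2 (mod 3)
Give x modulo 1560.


Product of moduli M = 8 · 5 · 13 · 3 = 1560.
Merge one congruence at a time:
  Start: x ≡ 0 (mod 8).
  Combine with x ≡ 2 (mod 5); new modulus lcm = 40.
    Write x = 0 + 8·t and substitute into x ≡ 2 (mod 5): 8·t ≡ 2 − 0 = 2 (mod 5).
    Reduce coefficients mod 5: 3·t ≡ 2 (mod 5).
    The inverse of 3 mod 5 is 2 (since 3·2 = 6 = 1·5 + 1), so t ≡ 2·2 = 4 ≡ 4 (mod 5).
    Then x = 0 + 8·4 = 32, valid modulo lcm(8, 5) = 40: x ≡ 32 (mod 40).
  Combine with x ≡ 8 (mod 13); new modulus lcm = 520.
    Write x = 32 + 40·t and substitute into x ≡ 8 (mod 13): 40·t ≡ 8 − 32 = -24 (mod 13).
    Reduce coefficients mod 13: 1·t ≡ 2 (mod 13).
    So t ≡ 2 (mod 13).
    Then x = 32 + 40·2 = 112, valid modulo lcm(40, 13) = 520: x ≡ 112 (mod 520).
  Combine with x ≡ 2 (mod 3); new modulus lcm = 1560.
    Write x = 112 + 520·t and substitute into x ≡ 2 (mod 3): 520·t ≡ 2 − 112 = -110 (mod 3).
    Reduce coefficients mod 3: 1·t ≡ 1 (mod 3).
    So t ≡ 1 (mod 3).
    Then x = 112 + 520·1 = 632, valid modulo lcm(520, 3) = 1560: x ≡ 632 (mod 1560).
Verify against each original: 632 mod 8 = 0, 632 mod 5 = 2, 632 mod 13 = 8, 632 mod 3 = 2.

x ≡ 632 (mod 1560).


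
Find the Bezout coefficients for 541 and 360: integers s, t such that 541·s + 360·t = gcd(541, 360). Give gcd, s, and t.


Euclidean algorithm on (541, 360) — divide until remainder is 0:
  541 = 1 · 360 + 181
  360 = 1 · 181 + 179
  181 = 1 · 179 + 2
  179 = 89 · 2 + 1
  2 = 2 · 1 + 0
gcd(541, 360) = 1.
Track Bezout coefficients alongside the remainders: start with r₀ = 541 = a·1 + b·0 (s = 1, t = 0) and r₁ = 360 = a·0 + b·1 (s = 0, t = 1); each new remainder r_{k+1} = r_{k-1} − q_k·r_k inherits s_{k+1} = s_{k-1} − q_k·s_k, t_{k+1} = t_{k-1} − q_k·t_k, so r_k = a·s_k + b·t_k at every step:
  q = 1: r = 181, s = 1 − 1·0 = 1, t = 0 − 1·1 = -1  (check: 541·1 + 360·(-1) = 181)
  q = 1: r = 179, s = 0 − 1·1 = -1, t = 1 − 1·(-1) = 2  (check: 541·(-1) + 360·2 = 179)
  q = 1: r = 2, s = 1 − 1·(-1) = 2, t = -1 − 1·2 = -3  (check: 541·2 + 360·(-3) = 2)
  q = 89: r = 1, s = -1 − 89·2 = -179, t = 2 − 89·(-3) = 269  (check: 541·(-179) + 360·269 = 1)
The row with r = 1 (the gcd) gives the Bezout coefficients s = -179, t = 269.
Result: 541 · (-179) + 360 · (269) = 1.

gcd(541, 360) = 1; s = -179, t = 269 (check: 541·(-179) + 360·269 = 1).


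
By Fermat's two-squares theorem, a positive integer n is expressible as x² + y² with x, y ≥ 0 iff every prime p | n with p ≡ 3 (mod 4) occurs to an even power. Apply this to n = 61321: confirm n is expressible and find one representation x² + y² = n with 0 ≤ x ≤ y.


Step 1: Factor n = 61321 = 13 · 53 · 89.
Step 2: Check the mod-4 condition on each prime factor: 13 ≡ 1 (mod 4), exponent 1; 53 ≡ 1 (mod 4), exponent 1; 89 ≡ 1 (mod 4), exponent 1.
All primes ≡ 3 (mod 4) appear to even exponent (or don't appear), so by the two-squares theorem n IS expressible as a sum of two squares.
Step 3: Build a representation. Here n = 13 · 53 · 89 is a product of primes ≡ 1 (mod 4). Each prime p ≡ 1 (mod 4) is itself a sum of two squares; find a² by testing p − a² for a perfect square:
  13: 13 − 1² = 12, 13 − 2² = 9 = 3² ⇒ 13 = 2² + 3².
  53: 53 − 1² = 52, 53 − 2² = 49 = 7² ⇒ 53 = 2² + 7².
  89: 89 − 1² = 88, 89 − 2² = 85, 89 − 3² = 80, 89 − 4² = 73, 89 − 5² = 64 = 8² ⇒ 89 = 5² + 8².
  Combine using the Brahmagupta–Fibonacci identity (a² + b²)(c² + d²) = (ac − bd)² + (ad + bc)² = (ac + bd)² + (ad − bc)²:
  13 · 53 = 689: from (2² + 3²)(2² + 7²), take (2·2 − 3·7, 2·7 + 3·2) = (4 − 21, 14 + 6) = (-17, 20); dropping signs (only squares matter) gives (17, 20); check 17² + 20² = 289 + 400 = 689 ✓.
  689 · 89 = 61321: from (17² + 20²)(5² + 8²), take (17·5 − 20·8, 17·8 + 20·5) = (85 − 160, 136 + 100) = (-75, 236); dropping signs (only squares matter) gives (75, 236); check 75² + 236² = 5625 + 55696 = 61321 ✓.
Step 4: Order so x ≤ y and verify: 75² + 236² = 5625 + 55696 = 61321 = n. ✓

n = 61321 = 75² + 236² (one valid representation with x ≤ y).


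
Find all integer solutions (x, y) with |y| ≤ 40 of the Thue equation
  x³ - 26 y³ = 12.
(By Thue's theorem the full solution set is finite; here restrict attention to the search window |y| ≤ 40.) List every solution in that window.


The equation is x³ - 26y³ = 12. For fixed y, x³ = 26·y³ + 12, so a solution requires the RHS to be a perfect cube.
Strategy: iterate y from -40 to 40, compute RHS = 26·y³ + 12, and check whether it is a (positive or negative) perfect cube.
Check small values of y:
  y = 0: RHS = 12 is not a perfect cube.
  y = 1: RHS = 38 is not a perfect cube.
  y = -1: RHS = -14 is not a perfect cube.
  y = 2: RHS = 220 is not a perfect cube.
  y = -2: RHS = -196 is not a perfect cube.
  y = 3: RHS = 714 is not a perfect cube.
  y = -3: RHS = -690 is not a perfect cube.
Continuing the search up to |y| = 40 finds no solutions either.
No (x, y) in the scanned range satisfies the equation.

No integer solutions with |y| ≤ 40.


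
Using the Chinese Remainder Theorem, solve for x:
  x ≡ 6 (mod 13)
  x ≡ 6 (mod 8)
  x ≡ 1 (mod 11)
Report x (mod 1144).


Moduli 13, 8, 11 are pairwise coprime; by CRT there is a unique solution modulo M = 13 · 8 · 11 = 1144.
Solve pairwise, accumulating the modulus:
  Start with x ≡ 6 (mod 13).
  Combine with x ≡ 6 (mod 8): since gcd(13, 8) = 1, we get a unique residue mod 104.
    Write x = 6 + 13·t and substitute into x ≡ 6 (mod 8): 13·t ≡ 6 − 6 = 0 (mod 8).
    Reduce coefficients mod 8: 5·t ≡ 0 (mod 8).
    The inverse of 5 mod 8 is 5 (since 5·5 = 25 = 3·8 + 1), so t ≡ 5·0 = 0 ≡ 0 (mod 8).
    Then x = 6 + 13·0 = 6, valid modulo lcm(13, 8) = 104: x ≡ 6 (mod 104).
  Combine with x ≡ 1 (mod 11): since gcd(104, 11) = 1, we get a unique residue mod 1144.
    Write x = 6 + 104·t and substitute into x ≡ 1 (mod 11): 104·t ≡ 1 − 6 = -5 (mod 11).
    Reduce coefficients mod 11: 5·t ≡ 6 (mod 11).
    The inverse of 5 mod 11 is 9 (since 5·9 = 45 = 4·11 + 1), so t ≡ 9·6 = 54 ≡ 10 (mod 11).
    Then x = 6 + 104·10 = 1046, valid modulo lcm(104, 11) = 1144: x ≡ 1046 (mod 1144).
Verify: 1046 mod 13 = 6 ✓, 1046 mod 8 = 6 ✓, 1046 mod 11 = 1 ✓.

x ≡ 1046 (mod 1144).


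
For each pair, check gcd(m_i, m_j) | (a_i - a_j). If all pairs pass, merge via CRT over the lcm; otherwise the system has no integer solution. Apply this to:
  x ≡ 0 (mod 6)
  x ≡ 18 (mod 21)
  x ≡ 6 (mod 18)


Moduli 6, 21, 18 are not pairwise coprime, so CRT works modulo lcm(m_i) when all pairwise compatibility conditions hold.
Pairwise compatibility: gcd(m_i, m_j) must divide a_i - a_j for every pair.
Merge one congruence at a time:
  Start: x ≡ 0 (mod 6).
  Combine with x ≡ 18 (mod 21): gcd(6, 21) = 3; 18 - 0 = 18, which IS divisible by 3, so compatible.
    Write x = 0 + 6·t and substitute into x ≡ 18 (mod 21): 6·t ≡ 18 − 0 = 18 (mod 21).
    Divide the congruence (and modulus) by g = 3: 2·t ≡ 6 (mod 7).
    The inverse of 2 mod 7 is 4 (since 2·4 = 8 = 1·7 + 1), so t ≡ 4·6 = 24 ≡ 3 (mod 7).
    Then x = 0 + 6·3 = 18, valid modulo lcm(6, 21) = 42: x ≡ 18 (mod 42).
  Combine with x ≡ 6 (mod 18): gcd(42, 18) = 6; 6 - 18 = -12, which IS divisible by 6, so compatible.
    Write x = 18 + 42·t and substitute into x ≡ 6 (mod 18): 42·t ≡ 6 − 18 = -12 (mod 18).
    Divide the congruence (and modulus) by g = 6: 7·t ≡ -2 (mod 3).
    Reduce coefficients mod 3: 1·t ≡ 1 (mod 3).
    So t ≡ 1 (mod 3).
    Then x = 18 + 42·1 = 60, valid modulo lcm(42, 18) = 126: x ≡ 60 (mod 126).
Verify: 60 mod 6 = 0, 60 mod 21 = 18, 60 mod 18 = 6.

x ≡ 60 (mod 126).


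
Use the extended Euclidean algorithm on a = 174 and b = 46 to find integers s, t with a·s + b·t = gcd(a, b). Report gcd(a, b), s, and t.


Euclidean algorithm on (174, 46) — divide until remainder is 0:
  174 = 3 · 46 + 36
  46 = 1 · 36 + 10
  36 = 3 · 10 + 6
  10 = 1 · 6 + 4
  6 = 1 · 4 + 2
  4 = 2 · 2 + 0
gcd(174, 46) = 2.
Track Bezout coefficients alongside the remainders: start with r₀ = 174 = a·1 + b·0 (s = 1, t = 0) and r₁ = 46 = a·0 + b·1 (s = 0, t = 1); each new remainder r_{k+1} = r_{k-1} − q_k·r_k inherits s_{k+1} = s_{k-1} − q_k·s_k, t_{k+1} = t_{k-1} − q_k·t_k, so r_k = a·s_k + b·t_k at every step:
  q = 3: r = 36, s = 1 − 3·0 = 1, t = 0 − 3·1 = -3  (check: 174·1 + 46·(-3) = 36)
  q = 1: r = 10, s = 0 − 1·1 = -1, t = 1 − 1·(-3) = 4  (check: 174·(-1) + 46·4 = 10)
  q = 3: r = 6, s = 1 − 3·(-1) = 4, t = -3 − 3·4 = -15  (check: 174·4 + 46·(-15) = 6)
  q = 1: r = 4, s = -1 − 1·4 = -5, t = 4 − 1·(-15) = 19  (check: 174·(-5) + 46·19 = 4)
  q = 1: r = 2, s = 4 − 1·(-5) = 9, t = -15 − 1·19 = -34  (check: 174·9 + 46·(-34) = 2)
The row with r = 2 (the gcd) gives the Bezout coefficients s = 9, t = -34.
Result: 174 · (9) + 46 · (-34) = 2.

gcd(174, 46) = 2; s = 9, t = -34 (check: 174·9 + 46·(-34) = 2).


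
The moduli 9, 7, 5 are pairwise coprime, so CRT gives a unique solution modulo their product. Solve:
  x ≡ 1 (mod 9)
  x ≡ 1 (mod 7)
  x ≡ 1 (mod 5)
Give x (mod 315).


Moduli 9, 7, 5 are pairwise coprime; by CRT there is a unique solution modulo M = 9 · 7 · 5 = 315.
Solve pairwise, accumulating the modulus:
  Start with x ≡ 1 (mod 9).
  Combine with x ≡ 1 (mod 7): since gcd(9, 7) = 1, we get a unique residue mod 63.
    Write x = 1 + 9·t and substitute into x ≡ 1 (mod 7): 9·t ≡ 1 − 1 = 0 (mod 7).
    Reduce coefficients mod 7: 2·t ≡ 0 (mod 7).
    The inverse of 2 mod 7 is 4 (since 2·4 = 8 = 1·7 + 1), so t ≡ 4·0 = 0 ≡ 0 (mod 7).
    Then x = 1 + 9·0 = 1, valid modulo lcm(9, 7) = 63: x ≡ 1 (mod 63).
  Combine with x ≡ 1 (mod 5): since gcd(63, 5) = 1, we get a unique residue mod 315.
    Write x = 1 + 63·t and substitute into x ≡ 1 (mod 5): 63·t ≡ 1 − 1 = 0 (mod 5).
    Reduce coefficients mod 5: 3·t ≡ 0 (mod 5).
    The inverse of 3 mod 5 is 2 (since 3·2 = 6 = 1·5 + 1), so t ≡ 2·0 = 0 ≡ 0 (mod 5).
    Then x = 1 + 63·0 = 1, valid modulo lcm(63, 5) = 315: x ≡ 1 (mod 315).
Verify: 1 mod 9 = 1 ✓, 1 mod 7 = 1 ✓, 1 mod 5 = 1 ✓.

x ≡ 1 (mod 315).
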